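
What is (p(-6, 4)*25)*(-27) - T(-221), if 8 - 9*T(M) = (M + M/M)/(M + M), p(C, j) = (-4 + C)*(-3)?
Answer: -40278908/1989 ≈ -20251.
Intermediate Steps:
p(C, j) = 12 - 3*C
T(M) = 8/9 - (1 + M)/(18*M) (T(M) = 8/9 - (M + M/M)/(9*(M + M)) = 8/9 - (M + 1)/(9*(2*M)) = 8/9 - (1 + M)*1/(2*M)/9 = 8/9 - (1 + M)/(18*M))
(p(-6, 4)*25)*(-27) - T(-221) = ((12 - 3*(-6))*25)*(-27) - (-1 + 15*(-221))/(18*(-221)) = ((12 + 18)*25)*(-27) - (-1)*(-1 - 3315)/(18*221) = (30*25)*(-27) - (-1)*(-3316)/(18*221) = 750*(-27) - 1*1658/1989 = -20250 - 1658/1989 = -40278908/1989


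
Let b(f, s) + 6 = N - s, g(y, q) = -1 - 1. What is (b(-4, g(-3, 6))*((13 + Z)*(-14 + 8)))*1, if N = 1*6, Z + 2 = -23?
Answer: 144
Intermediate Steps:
Z = -25 (Z = -2 - 23 = -25)
N = 6
g(y, q) = -2
b(f, s) = -s (b(f, s) = -6 + (6 - s) = -s)
(b(-4, g(-3, 6))*((13 + Z)*(-14 + 8)))*1 = ((-1*(-2))*((13 - 25)*(-14 + 8)))*1 = (2*(-12*(-6)))*1 = (2*72)*1 = 144*1 = 144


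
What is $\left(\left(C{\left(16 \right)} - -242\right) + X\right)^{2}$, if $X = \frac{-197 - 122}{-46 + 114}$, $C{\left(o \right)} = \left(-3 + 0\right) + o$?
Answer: $\frac{289714441}{4624} \approx 62655.0$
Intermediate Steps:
$C{\left(o \right)} = -3 + o$
$X = - \frac{319}{68} \approx -4.6912$
$\left(\left(C{\left(16 \right)} - -242\right) + X\right)^{2} = \left(\left(\left(-3 + 16\right) - -242\right) - \frac{319}{68}\right)^{2} = \left(\left(13 + 242\right) - \frac{319}{68}\right)^{2} = \left(255 - \frac{319}{68}\right)^{2} = \left(\frac{17021}{68}\right)^{2} = \frac{289714441}{4624}$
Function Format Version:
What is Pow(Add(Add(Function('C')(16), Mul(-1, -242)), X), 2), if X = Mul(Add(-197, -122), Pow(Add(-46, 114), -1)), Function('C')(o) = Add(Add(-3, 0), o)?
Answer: Rational(289714441, 4624) ≈ 62655.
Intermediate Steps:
Function('C')(o) = Add(-3, o)
X = Rational(-319, 68) (X = Mul(-319, Pow(68, -1)) = Mul(-319, Rational(1, 68)) = Rational(-319, 68) ≈ -4.6912)
Pow(Add(Add(Function('C')(16), Mul(-1, -242)), X), 2) = Pow(Add(Add(Add(-3, 16), Mul(-1, -242)), Rational(-319, 68)), 2) = Pow(Add(Add(13, 242), Rational(-319, 68)), 2) = Pow(Add(255, Rational(-319, 68)), 2) = Pow(Rational(17021, 68), 2) = Rational(289714441, 4624)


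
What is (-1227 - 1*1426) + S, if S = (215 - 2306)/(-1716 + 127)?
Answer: -4213526/1589 ≈ -2651.7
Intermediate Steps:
S = 2091/1589 (S = -2091/(-1589) = -2091*(-1/1589) = 2091/1589 ≈ 1.3159)
(-1227 - 1*1426) + S = (-1227 - 1*1426) + 2091/1589 = (-1227 - 1426) + 2091/1589 = -2653 + 2091/1589 = -4213526/1589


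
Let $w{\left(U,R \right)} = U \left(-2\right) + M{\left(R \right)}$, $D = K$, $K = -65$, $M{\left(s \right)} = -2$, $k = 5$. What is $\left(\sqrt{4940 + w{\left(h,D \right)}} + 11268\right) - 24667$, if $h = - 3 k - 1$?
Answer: $-13399 + \sqrt{4970} \approx -13329.0$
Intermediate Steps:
$h = -16$ ($h = \left(-3\right) 5 - 1 = -15 - 1 = -16$)
$D = -65$
$w{\left(U,R \right)} = -2 - 2 U$ ($w{\left(U,R \right)} = U \left(-2\right) - 2 = - 2 U - 2 = -2 - 2 U$)
$\left(\sqrt{4940 + w{\left(h,D \right)}} + 11268\right) - 24667 = \left(\sqrt{4940 - -30} + 11268\right) - 24667 = \left(\sqrt{4940 + \left(-2 + 32\right)} + 11268\right) - 24667 = \left(\sqrt{4940 + 30} + 11268\right) - 24667 = \left(\sqrt{4970} + 11268\right) - 24667 = \left(11268 + \sqrt{4970}\right) - 24667 = -13399 + \sqrt{4970}$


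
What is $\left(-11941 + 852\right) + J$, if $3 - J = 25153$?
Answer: $-36239$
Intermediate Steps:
$J = -25150$ ($J = 3 - 25153 = -25150$)
$\left(-11941 + 852\right) + J = \left(-11941 + 852\right) - 25150 = -11089 - 25150 = -36239$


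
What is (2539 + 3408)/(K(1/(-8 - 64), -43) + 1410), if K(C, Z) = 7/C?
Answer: 5947/906 ≈ 6.5640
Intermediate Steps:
(2539 + 3408)/(K(1/(-8 - 64), -43) + 1410) = (2539 + 3408)/(7/(1/(-8 - 64)) + 1410) = 5947/(7/(1/(-72)) + 1410) = 5947/(7/(-1/72) + 1410) = 5947/(7*(-72) + 1410) = 5947/(-504 + 1410) = 5947/906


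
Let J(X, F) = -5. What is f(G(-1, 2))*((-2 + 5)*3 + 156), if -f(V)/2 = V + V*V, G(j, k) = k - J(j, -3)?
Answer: -18480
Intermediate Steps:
G(j, k) = 5 + k (G(j, k) = k - 1*(-5) = k + 5 = 5 + k)
f(V) = -2*V - 2*V² (f(V) = -2*(V + V*V) = -2*(V + V²) = -2*V - 2*V²)
f(G(-1, 2))*((-2 + 5)*3 + 156) = (-2*(5 + 2)*(1 + (5 + 2)))*((-2 + 5)*3 + 156) = (-2*7*(1 + 7))*(3*3 + 156) = (-2*7*8)*(9 + 156) = -112*165 = -18480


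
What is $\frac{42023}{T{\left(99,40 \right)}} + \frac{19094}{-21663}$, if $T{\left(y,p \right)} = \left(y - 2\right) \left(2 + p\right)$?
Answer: $\frac{277518431}{29418354} \approx 9.4335$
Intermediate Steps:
$T{\left(y,p \right)} = \left(-2 + y\right) \left(2 + p\right)$
$\frac{42023}{T{\left(99,40 \right)}} + \frac{19094}{-21663} = \frac{42023}{-4 - 80 + 2 \cdot 99 + 40 \cdot 99} + \frac{19094}{-21663} = \frac{42023}{-4 - 80 + 198 + 3960} + 19094 \left(- \frac{1}{21663}\right) = \frac{42023}{4074} - \frac{19094}{21663} = \frac{277518431}{29418354}$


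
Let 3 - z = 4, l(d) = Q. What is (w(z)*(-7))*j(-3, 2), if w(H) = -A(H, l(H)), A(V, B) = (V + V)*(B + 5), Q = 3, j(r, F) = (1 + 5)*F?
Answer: -1344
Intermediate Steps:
j(r, F) = 6*F
l(d) = 3
z = -1 (z = 3 - 1*4 = 3 - 4 = -1)
A(V, B) = 2*V*(5 + B) (A(V, B) = (2*V)*(5 + B) = 2*V*(5 + B))
w(H) = -16*H (w(H) = -2*H*(5 + 3) = -2*H*8 = -16*H)
(w(z)*(-7))*j(-3, 2) = (-16*(-1)*(-7))*(6*2) = (16*(-7))*12 = -112*12 = -1344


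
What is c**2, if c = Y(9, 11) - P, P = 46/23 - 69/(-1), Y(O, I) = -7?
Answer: 6084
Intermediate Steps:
P = 71 (P = 46*(1/23) - 69*(-1) = 2 + 69 = 71)
c = -78 (c = -7 - 1*71 = -7 - 71 = -78)
c**2 = (-78)**2 = 6084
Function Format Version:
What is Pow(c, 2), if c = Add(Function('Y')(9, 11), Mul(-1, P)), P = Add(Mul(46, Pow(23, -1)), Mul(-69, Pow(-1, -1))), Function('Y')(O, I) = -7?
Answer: 6084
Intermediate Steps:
P = 71 (P = Add(Mul(46, Rational(1, 23)), Mul(-69, -1)) = Add(2, 69) = 71)
c = -78 (c = Add(-7, Mul(-1, 71)) = Add(-7, -71) = -78)
Pow(c, 2) = Pow(-78, 2) = 6084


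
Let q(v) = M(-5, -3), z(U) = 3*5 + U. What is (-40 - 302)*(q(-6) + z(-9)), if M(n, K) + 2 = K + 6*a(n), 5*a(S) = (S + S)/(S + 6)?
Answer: 3762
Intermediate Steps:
z(U) = 15 + U
a(S) = 2*S/(5*(6 + S)) (a(S) = ((S + S)/(S + 6))/5 = ((2*S)/(6 + S))/5 = (2*S/(6 + S))/5 = 2*S/(5*(6 + S)))
M(n, K) = -2 + K + 12*n/(5*(6 + n)) (M(n, K) = -2 + (K + 6*(2*n/(5*(6 + n)))) = -2 + (K + 12*n/(5*(6 + n))) = -2 + K + 12*n/(5*(6 + n)))
q(v) = -17 (q(v) = ((12/5)*(-5) + (-2 - 3)*(6 - 5))/(6 - 5) = (-12 - 5*1)/1 = 1*(-12 - 5) = 1*(-17) = -17)
(-40 - 302)*(q(-6) + z(-9)) = (-40 - 302)*(-17 + (15 - 9)) = -342*(-17 + 6) = -342*(-11) = 3762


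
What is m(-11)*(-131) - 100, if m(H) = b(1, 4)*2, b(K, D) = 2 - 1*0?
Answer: -624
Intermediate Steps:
b(K, D) = 2 (b(K, D) = 2 + 0 = 2)
m(H) = 4 (m(H) = 2*2 = 4)
m(-11)*(-131) - 100 = 4*(-131) - 100 = -524 - 100 = -624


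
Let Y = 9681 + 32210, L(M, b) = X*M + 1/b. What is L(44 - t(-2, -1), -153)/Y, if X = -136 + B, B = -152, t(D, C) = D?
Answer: -2026945/6409323 ≈ -0.31625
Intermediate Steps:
X = -288 (X = -136 - 152 = -288)
L(M, b) = 1/b - 288*M (L(M, b) = -288*M + 1/b = 1/b - 288*M)
Y = 41891
L(44 - t(-2, -1), -153)/Y = (1/(-153) - 288*(44 - 1*(-2)))/41891 = (-1/153 - 288*(44 + 2))*(1/41891) = (-1/153 - 288*46)*(1/41891) = (-1/153 - 13248)*(1/41891) = -2026945/153*1/41891 = -2026945/6409323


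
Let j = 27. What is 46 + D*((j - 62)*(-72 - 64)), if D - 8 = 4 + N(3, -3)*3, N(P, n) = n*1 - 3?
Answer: -28514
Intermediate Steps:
N(P, n) = -3 + n (N(P, n) = n - 3 = -3 + n)
D = -6 (D = 8 + (4 + (-3 - 3)*3) = 8 + (4 - 6*3) = 8 + (4 - 18) = 8 - 14 = -6)
46 + D*((j - 62)*(-72 - 64)) = 46 - 6*(27 - 62)*(-72 - 64) = 46 - (-210)*(-136) = 46 - 6*4760 = 46 - 28560 = -28514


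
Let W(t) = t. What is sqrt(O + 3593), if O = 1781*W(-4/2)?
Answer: sqrt(31) ≈ 5.5678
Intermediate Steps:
O = -3562 (O = 1781*(-4/2) = 1781*(-4*1/2) = 1781*(-2) = -3562)
sqrt(O + 3593) = sqrt(-3562 + 3593) = sqrt(31)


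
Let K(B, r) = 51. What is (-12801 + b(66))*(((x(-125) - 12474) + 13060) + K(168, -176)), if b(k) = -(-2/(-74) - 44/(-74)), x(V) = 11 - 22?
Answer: -296511160/37 ≈ -8.0138e+6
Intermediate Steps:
x(V) = -11
b(k) = -23/37 (b(k) = -(-2*(-1/74) - 44*(-1/74)) = -(1/37 + 22/37) = -1*23/37 = -23/37)
(-12801 + b(66))*(((x(-125) - 12474) + 13060) + K(168, -176)) = (-12801 - 23/37)*(((-11 - 12474) + 13060) + 51) = -473660*((-12485 + 13060) + 51)/37 = -473660*(575 + 51)/37 = -473660/37*626 = -296511160/37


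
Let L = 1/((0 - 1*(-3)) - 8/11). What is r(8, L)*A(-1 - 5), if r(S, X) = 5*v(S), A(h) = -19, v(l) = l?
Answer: -760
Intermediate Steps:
L = 11/25 (L = 1/((0 + 3) - 8*1/11) = 1/(3 - 8/11) = 1/(25/11) = 11/25 ≈ 0.44000)
r(S, X) = 5*S
r(8, L)*A(-1 - 5) = (5*8)*(-19) = 40*(-19) = -760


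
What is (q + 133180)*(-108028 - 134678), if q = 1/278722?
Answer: -4504647140455233/139361 ≈ -3.2324e+10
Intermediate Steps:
q = 1/278722 ≈ 3.5878e-6
(q + 133180)*(-108028 - 134678) = (1/278722 + 133180)*(-108028 - 134678) = (37120195961/278722)*(-242706) = -4504647140455233/139361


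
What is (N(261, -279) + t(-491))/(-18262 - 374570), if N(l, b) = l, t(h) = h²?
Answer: -120671/196416 ≈ -0.61436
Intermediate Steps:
(N(261, -279) + t(-491))/(-18262 - 374570) = (261 + (-491)²)/(-18262 - 374570) = (261 + 241081)/(-392832) = 241342*(-1/392832) = -120671/196416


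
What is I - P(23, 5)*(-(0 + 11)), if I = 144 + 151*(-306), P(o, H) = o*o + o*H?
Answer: -38978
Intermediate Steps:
P(o, H) = o² + H*o
I = -46062 (I = 144 - 46206 = -46062)
I - P(23, 5)*(-(0 + 11)) = -46062 - 23*(5 + 23)*(-(0 + 11)) = -46062 - 23*28*(-1*11) = -46062 - 644*(-11) = -46062 - 1*(-7084) = -46062 + 7084 = -38978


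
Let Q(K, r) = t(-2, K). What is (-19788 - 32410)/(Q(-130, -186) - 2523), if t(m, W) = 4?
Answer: 52198/2519 ≈ 20.722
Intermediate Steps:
Q(K, r) = 4
(-19788 - 32410)/(Q(-130, -186) - 2523) = (-19788 - 32410)/(4 - 2523) = -52198/(-2519) = -52198*(-1/2519) = 52198/2519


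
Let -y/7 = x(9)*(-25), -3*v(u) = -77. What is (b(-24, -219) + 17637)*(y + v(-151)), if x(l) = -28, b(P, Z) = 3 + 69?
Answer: -86319569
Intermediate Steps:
b(P, Z) = 72
v(u) = 77/3 (v(u) = -⅓*(-77) = 77/3)
y = -4900 (y = -(-196)*(-25) = -7*700 = -4900)
(b(-24, -219) + 17637)*(y + v(-151)) = (72 + 17637)*(-4900 + 77/3) = 17709*(-14623/3) = -86319569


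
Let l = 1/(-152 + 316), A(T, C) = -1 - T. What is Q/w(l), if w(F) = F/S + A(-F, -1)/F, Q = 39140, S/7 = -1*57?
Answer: -2561165040/10666069 ≈ -240.12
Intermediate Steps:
S = -399 (S = 7*(-1*57) = 7*(-57) = -399)
l = 1/164 ≈ 0.0060976
w(F) = -F/399 + (-1 + F)/F (w(F) = F/(-399) + (-1 - (-1)*F)/F = F*(-1/399) + (-1 + F)/F = -F/399 + (-1 + F)/F)
Q/w(l) = 39140/(1 - 1/1/164 - 1/399*1/164) = 39140/(1 - 1*164 - 1/65436) = 39140/(1 - 164 - 1/65436) = 39140/(-10666069/65436) = 39140*(-65436/10666069) = -2561165040/10666069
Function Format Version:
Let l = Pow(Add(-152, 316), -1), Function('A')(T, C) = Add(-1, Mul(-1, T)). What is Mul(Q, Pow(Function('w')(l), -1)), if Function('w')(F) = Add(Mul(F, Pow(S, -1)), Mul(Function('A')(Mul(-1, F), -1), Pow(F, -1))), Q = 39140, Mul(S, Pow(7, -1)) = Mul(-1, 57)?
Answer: Rational(-2561165040, 10666069) ≈ -240.12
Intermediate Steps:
S = -399 (S = Mul(7, Mul(-1, 57)) = Mul(7, -57) = -399)
l = Rational(1, 164) (l = Pow(164, -1) = Rational(1, 164) ≈ 0.0060976)
Function('w')(F) = Add(Mul(Rational(-1, 399), F), Mul(Pow(F, -1), Add(-1, F))) (Function('w')(F) = Add(Mul(F, Pow(-399, -1)), Mul(Add(-1, Mul(-1, Mul(-1, F))), Pow(F, -1))) = Add(Mul(F, Rational(-1, 399)), Mul(Add(-1, F), Pow(F, -1))) = Add(Mul(Rational(-1, 399), F), Mul(Pow(F, -1), Add(-1, F))))
Mul(Q, Pow(Function('w')(l), -1)) = Mul(39140, Pow(Add(1, Mul(-1, Pow(Rational(1, 164), -1)), Mul(Rational(-1, 399), Rational(1, 164))), -1)) = Mul(39140, Pow(Add(1, Mul(-1, 164), Rational(-1, 65436)), -1)) = Mul(39140, Pow(Add(1, -164, Rational(-1, 65436)), -1)) = Mul(39140, Pow(Rational(-10666069, 65436), -1)) = Mul(39140, Rational(-65436, 10666069)) = Rational(-2561165040, 10666069)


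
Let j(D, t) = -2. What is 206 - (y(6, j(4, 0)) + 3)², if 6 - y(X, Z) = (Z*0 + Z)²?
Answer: 181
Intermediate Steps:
y(X, Z) = 6 - Z² (y(X, Z) = 6 - (Z*0 + Z)² = 6 - (0 + Z)² = 6 - Z²)
206 - (y(6, j(4, 0)) + 3)² = 206 - ((6 - 1*(-2)²) + 3)² = 206 - ((6 - 1*4) + 3)² = 206 - ((6 - 4) + 3)² = 206 - (2 + 3)² = 206 - 1*5² = 206 - 1*25 = 206 - 25 = 181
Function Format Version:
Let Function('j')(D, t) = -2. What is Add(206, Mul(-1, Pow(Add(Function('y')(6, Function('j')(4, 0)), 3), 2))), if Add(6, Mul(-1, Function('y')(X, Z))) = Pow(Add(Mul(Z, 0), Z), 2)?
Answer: 181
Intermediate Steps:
Function('y')(X, Z) = Add(6, Mul(-1, Pow(Z, 2))) (Function('y')(X, Z) = Add(6, Mul(-1, Pow(Add(Mul(Z, 0), Z), 2))) = Add(6, Mul(-1, Pow(Add(0, Z), 2))) = Add(6, Mul(-1, Pow(Z, 2))))
Add(206, Mul(-1, Pow(Add(Function('y')(6, Function('j')(4, 0)), 3), 2))) = Add(206, Mul(-1, Pow(Add(Add(6, Mul(-1, Pow(-2, 2))), 3), 2))) = Add(206, Mul(-1, Pow(Add(Add(6, Mul(-1, 4)), 3), 2))) = Add(206, Mul(-1, Pow(Add(Add(6, -4), 3), 2))) = Add(206, Mul(-1, Pow(Add(2, 3), 2))) = Add(206, Mul(-1, Pow(5, 2))) = Add(206, Mul(-1, 25)) = Add(206, -25) = 181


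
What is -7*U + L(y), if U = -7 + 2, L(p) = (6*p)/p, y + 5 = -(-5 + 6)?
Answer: 41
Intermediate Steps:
y = -6 (y = -5 - (-5 + 6) = -5 - 1*1 = -5 - 1 = -6)
L(p) = 6
U = -5
-7*U + L(y) = -7*(-5) + 6 = 35 + 6 = 41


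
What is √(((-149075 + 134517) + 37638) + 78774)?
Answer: √101854 ≈ 319.15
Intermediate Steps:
√(((-149075 + 134517) + 37638) + 78774) = √((-14558 + 37638) + 78774) = √(23080 + 78774) = √101854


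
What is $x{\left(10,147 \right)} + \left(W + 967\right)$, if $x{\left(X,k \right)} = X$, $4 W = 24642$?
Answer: $\frac{14275}{2} \approx 7137.5$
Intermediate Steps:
$W = \frac{12321}{2}$ ($W = \frac{1}{4} \cdot 24642 = \frac{12321}{2} \approx 6160.5$)
$x{\left(10,147 \right)} + \left(W + 967\right) = 10 + \left(\frac{12321}{2} + 967\right) = 10 + \frac{14255}{2} = \frac{14275}{2}$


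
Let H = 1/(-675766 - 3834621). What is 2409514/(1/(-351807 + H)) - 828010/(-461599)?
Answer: -1764869495074600757888790/2081990128813 ≈ -8.4768e+11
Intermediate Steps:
H = -1/4510387 (H = 1/(-4510387) = -1/4510387 ≈ -2.2171e-7)
2409514/(1/(-351807 + H)) - 828010/(-461599) = 2409514/(1/(-351807 - 1/4510387)) - 828010/(-461599) = 2409514/(1/(-1586785719310/4510387)) - 828010*(-1/461599) = 2409514/(-4510387/1586785719310) + 828010/461599 = 2409514*(-1586785719310/4510387) + 828010/461599 = -3823382405677515340/4510387 + 828010/461599 = -1764869495074600757888790/2081990128813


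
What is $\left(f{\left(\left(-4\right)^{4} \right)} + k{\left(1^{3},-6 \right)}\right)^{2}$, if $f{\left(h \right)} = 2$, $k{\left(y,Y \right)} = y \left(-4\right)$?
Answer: $4$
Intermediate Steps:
$k{\left(y,Y \right)} = - 4 y$
$\left(f{\left(\left(-4\right)^{4} \right)} + k{\left(1^{3},-6 \right)}\right)^{2} = \left(2 - 4 \cdot 1^{3}\right)^{2} = \left(2 - 4\right)^{2} = \left(-2\right)^{2} = 4$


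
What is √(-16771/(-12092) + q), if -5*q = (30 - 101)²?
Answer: I*√920079025455/30230 ≈ 31.73*I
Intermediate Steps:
q = -5041/5 (q = -(30 - 101)²/5 = -⅕*(-71)² = -⅕*5041 = -5041/5 ≈ -1008.2)
√(-16771/(-12092) + q) = √(-16771/(-12092) - 5041/5) = √(-16771*(-1/12092) - 5041/5) = √(16771/12092 - 5041/5) = √(-60871917/60460) = I*√920079025455/30230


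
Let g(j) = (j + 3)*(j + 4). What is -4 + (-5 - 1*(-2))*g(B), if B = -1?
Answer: -22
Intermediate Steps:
g(j) = (3 + j)*(4 + j)
-4 + (-5 - 1*(-2))*g(B) = -4 + (-5 - 1*(-2))*(12 + (-1)**2 + 7*(-1)) = -4 + (-5 + 2)*(12 + 1 - 7) = -4 - 3*6 = -4 - 18 = -22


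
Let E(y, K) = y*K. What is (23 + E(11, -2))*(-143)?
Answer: -143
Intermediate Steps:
E(y, K) = K*y
(23 + E(11, -2))*(-143) = (23 - 2*11)*(-143) = (23 - 22)*(-143) = 1*(-143) = -143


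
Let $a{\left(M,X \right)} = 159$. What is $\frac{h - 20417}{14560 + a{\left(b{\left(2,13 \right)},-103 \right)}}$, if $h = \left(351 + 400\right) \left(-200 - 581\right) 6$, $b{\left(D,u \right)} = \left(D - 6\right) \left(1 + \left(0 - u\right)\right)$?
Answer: $- \frac{3539603}{14719} \approx -240.48$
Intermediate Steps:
$b{\left(D,u \right)} = \left(1 - u\right) \left(-6 + D\right)$ ($b{\left(D,u \right)} = \left(-6 + D\right) \left(1 - u\right) = \left(1 - u\right) \left(-6 + D\right)$)
$h = -3519186$ ($h = 751 \left(-781\right) 6 = \left(-586531\right) 6 = -3519186$)
$\frac{h - 20417}{14560 + a{\left(b{\left(2,13 \right)},-103 \right)}} = \frac{-3519186 - 20417}{14560 + 159} = - \frac{3539603}{14719}$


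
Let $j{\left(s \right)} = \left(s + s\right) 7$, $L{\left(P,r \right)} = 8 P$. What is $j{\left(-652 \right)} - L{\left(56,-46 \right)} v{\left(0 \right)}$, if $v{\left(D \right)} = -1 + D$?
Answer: $-8680$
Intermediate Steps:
$j{\left(s \right)} = 14 s$ ($j{\left(s \right)} = 2 s 7 = 14 s$)
$j{\left(-652 \right)} - L{\left(56,-46 \right)} v{\left(0 \right)} = 14 \left(-652\right) - 8 \cdot 56 \left(-1 + 0\right) = -9128 - 448 \left(-1\right) = -9128 - -448 = -9128 + 448 = -8680$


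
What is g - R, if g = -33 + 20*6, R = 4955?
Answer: -4868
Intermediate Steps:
g = 87 (g = -33 + 120 = 87)
g - R = 87 - 1*4955 = 87 - 4955 = -4868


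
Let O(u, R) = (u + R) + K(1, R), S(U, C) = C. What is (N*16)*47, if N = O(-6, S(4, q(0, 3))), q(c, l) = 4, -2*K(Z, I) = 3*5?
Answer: -7144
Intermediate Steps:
K(Z, I) = -15/2 (K(Z, I) = -3*5/2 = -1/2*15 = -15/2)
O(u, R) = -15/2 + R + u (O(u, R) = (u + R) - 15/2 = (R + u) - 15/2 = -15/2 + R + u)
N = -19/2 (N = -15/2 + 4 - 6 = -19/2 ≈ -9.5000)
(N*16)*47 = -19/2*16*47 = -152*47 = -7144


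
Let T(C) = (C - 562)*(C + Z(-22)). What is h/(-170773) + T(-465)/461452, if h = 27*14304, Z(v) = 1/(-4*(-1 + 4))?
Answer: -1159780064141/945642508752 ≈ -1.2264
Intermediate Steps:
Z(v) = -1/12 (Z(v) = 1/(-4*3) = 1/(-12) = -1/12)
h = 386208
T(C) = (-562 + C)*(-1/12 + C) (T(C) = (C - 562)*(C - 1/12) = (-562 + C)*(-1/12 + C))
h/(-170773) + T(-465)/461452 = 386208/(-170773) + (281/6 + (-465)² - 6745/12*(-465))/461452 = 386208*(-1/170773) + (281/6 + 216225 + 1045475/4)*(1/461452) = -386208/170773 + (5731687/12)*(1/461452) = -386208/170773 + 5731687/5537424 = -1159780064141/945642508752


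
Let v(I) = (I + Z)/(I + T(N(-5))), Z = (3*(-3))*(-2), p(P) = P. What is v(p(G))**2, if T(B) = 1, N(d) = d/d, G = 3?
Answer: 441/16 ≈ 27.563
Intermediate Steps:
N(d) = 1
Z = 18 (Z = -9*(-2) = 18)
v(I) = (18 + I)/(1 + I) (v(I) = (I + 18)/(I + 1) = (18 + I)/(1 + I))
v(p(G))**2 = ((18 + 3)/(1 + 3))**2 = (21/4)**2 = 441/16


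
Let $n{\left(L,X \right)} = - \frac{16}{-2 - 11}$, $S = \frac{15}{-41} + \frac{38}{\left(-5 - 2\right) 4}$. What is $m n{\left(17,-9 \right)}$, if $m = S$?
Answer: $- \frac{7912}{3731} \approx -2.1206$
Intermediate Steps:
$S = - \frac{989}{574}$ ($S = 15 \left(- \frac{1}{41}\right) + \frac{38}{\left(-7\right) 4} = - \frac{15}{41} + \frac{38}{-28} = - \frac{15}{41} + 38 \left(- \frac{1}{28}\right) = - \frac{15}{41} - \frac{19}{14} = - \frac{989}{574} \approx -1.723$)
$m = - \frac{989}{574} \approx -1.723$
$n{\left(L,X \right)} = \frac{16}{13}$ ($n{\left(L,X \right)} = - \frac{16}{-2 - 11} = - \frac{16}{-13} = \left(-16\right) \left(- \frac{1}{13}\right) = \frac{16}{13}$)
$m n{\left(17,-9 \right)} = \left(- \frac{989}{574}\right) \frac{16}{13} = - \frac{7912}{3731}$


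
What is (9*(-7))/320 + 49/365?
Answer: -1463/23360 ≈ -0.062628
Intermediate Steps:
(9*(-7))/320 + 49/365 = -63*1/320 + 49*(1/365) = -63/320 + 49/365 = -1463/23360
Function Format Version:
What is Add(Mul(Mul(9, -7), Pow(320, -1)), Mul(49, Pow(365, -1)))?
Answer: Rational(-1463, 23360) ≈ -0.062628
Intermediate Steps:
Add(Mul(Mul(9, -7), Pow(320, -1)), Mul(49, Pow(365, -1))) = Add(Mul(-63, Rational(1, 320)), Mul(49, Rational(1, 365))) = Add(Rational(-63, 320), Rational(49, 365)) = Rational(-1463, 23360)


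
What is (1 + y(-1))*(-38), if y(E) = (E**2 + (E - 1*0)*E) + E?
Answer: -76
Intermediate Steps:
y(E) = E + 2*E**2 (y(E) = (E**2 + (E + 0)*E) + E = (E**2 + E*E) + E = (E**2 + E**2) + E = 2*E**2 + E = E + 2*E**2)
(1 + y(-1))*(-38) = (1 - (1 + 2*(-1)))*(-38) = (1 - (1 - 2))*(-38) = (1 - 1*(-1))*(-38) = (1 + 1)*(-38) = 2*(-38) = -76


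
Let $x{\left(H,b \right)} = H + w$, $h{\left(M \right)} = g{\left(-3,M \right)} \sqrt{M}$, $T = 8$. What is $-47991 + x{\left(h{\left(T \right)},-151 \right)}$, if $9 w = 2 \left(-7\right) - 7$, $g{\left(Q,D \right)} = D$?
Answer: $- \frac{143980}{3} + 16 \sqrt{2} \approx -47971.0$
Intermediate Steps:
$w = - \frac{7}{3}$ ($w = \frac{2 \left(-7\right) - 7}{9} = \frac{-14 - 7}{9} = \frac{1}{9} \left(-21\right) = - \frac{7}{3} \approx -2.3333$)
$h{\left(M \right)} = M^{\frac{3}{2}}$ ($h{\left(M \right)} = M \sqrt{M} = M^{\frac{3}{2}}$)
$x{\left(H,b \right)} = - \frac{7}{3} + H$ ($x{\left(H,b \right)} = H - \frac{7}{3} = - \frac{7}{3} + H$)
$-47991 + x{\left(h{\left(T \right)},-151 \right)} = -47991 - \left(\frac{7}{3} - 8^{\frac{3}{2}}\right) = -47991 - \left(\frac{7}{3} - 16 \sqrt{2}\right) = - \frac{143980}{3} + 16 \sqrt{2}$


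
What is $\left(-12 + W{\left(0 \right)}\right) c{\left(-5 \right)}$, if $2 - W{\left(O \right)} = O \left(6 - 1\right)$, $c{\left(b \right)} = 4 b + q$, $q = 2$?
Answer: $180$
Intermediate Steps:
$c{\left(b \right)} = 2 + 4 b$ ($c{\left(b \right)} = 4 b + 2 = 2 + 4 b$)
$W{\left(O \right)} = 2 - 5 O$ ($W{\left(O \right)} = 2 - O \left(6 - 1\right) = 2 - O 5 = 2 - 5 O$)
$\left(-12 + W{\left(0 \right)}\right) c{\left(-5 \right)} = \left(-12 + \left(2 - 0\right)\right) \left(2 + 4 \left(-5\right)\right) = \left(-12 + \left(2 + 0\right)\right) \left(2 - 20\right) = \left(-12 + 2\right) \left(-18\right) = \left(-10\right) \left(-18\right) = 180$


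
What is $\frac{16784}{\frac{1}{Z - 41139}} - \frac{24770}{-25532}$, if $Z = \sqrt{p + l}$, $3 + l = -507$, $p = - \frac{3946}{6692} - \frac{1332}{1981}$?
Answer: $- \frac{8814629063231}{12766} + \frac{8392 i \sqrt{458425005439730}}{473459} \approx -6.9048 \cdot 10^{8} + 3.7951 \cdot 10^{5} i$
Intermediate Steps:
$p = - \frac{1195055}{946918}$ ($p = \left(-3946\right) \frac{1}{6692} - \frac{1332}{1981} = - \frac{1973}{3346} - \frac{1332}{1981} = - \frac{1195055}{946918} \approx -1.262$)
$l = -510$ ($l = -3 - 507 = -510$)
$Z = \frac{i \sqrt{458425005439730}}{946918}$ ($Z = \sqrt{- \frac{1195055}{946918} - 510} = \sqrt{- \frac{484123235}{946918}} = \frac{i \sqrt{458425005439730}}{946918} \approx 22.611 i$)
$\frac{16784}{\frac{1}{Z - 41139}} - \frac{24770}{-25532} = \frac{16784}{\frac{1}{\frac{i \sqrt{458425005439730}}{946918} - 41139}} - \frac{24770}{-25532} = \frac{16784}{\frac{1}{-41139 + \frac{i \sqrt{458425005439730}}{946918}}} - - \frac{12385}{12766} = 16784 \left(-41139 + \frac{i \sqrt{458425005439730}}{946918}\right) + \frac{12385}{12766} = \left(-690476976 + \frac{8392 i \sqrt{458425005439730}}{473459}\right) + \frac{12385}{12766} = - \frac{8814629063231}{12766} + \frac{8392 i \sqrt{458425005439730}}{473459}$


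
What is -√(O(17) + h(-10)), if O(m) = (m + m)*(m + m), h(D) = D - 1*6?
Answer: -2*√285 ≈ -33.764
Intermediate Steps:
h(D) = -6 + D (h(D) = D - 6 = -6 + D)
O(m) = 4*m² (O(m) = (2*m)*(2*m) = 4*m²)
-√(O(17) + h(-10)) = -√(4*17² + (-6 - 10)) = -√(4*289 - 16) = -√(1156 - 16) = -√1140 = -2*√285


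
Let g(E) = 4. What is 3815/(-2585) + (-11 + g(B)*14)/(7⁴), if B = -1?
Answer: -1808698/1241317 ≈ -1.4571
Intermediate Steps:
3815/(-2585) + (-11 + g(B)*14)/(7⁴) = 3815/(-2585) + (-11 + 4*14)/(7⁴) = 3815*(-1/2585) + (-11 + 56)/2401 = -763/517 + 45*(1/2401) = -763/517 + 45/2401 = -1808698/1241317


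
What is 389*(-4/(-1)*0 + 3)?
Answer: 1167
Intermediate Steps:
389*(-4/(-1)*0 + 3) = 389*(-4*(-1)*0 + 3) = 389*(4*0 + 3) = 389*(0 + 3) = 389*3 = 1167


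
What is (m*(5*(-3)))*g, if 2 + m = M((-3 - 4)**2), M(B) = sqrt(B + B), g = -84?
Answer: -2520 + 8820*sqrt(2) ≈ 9953.4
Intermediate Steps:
M(B) = sqrt(2)*sqrt(B) (M(B) = sqrt(2*B) = sqrt(2)*sqrt(B))
m = -2 + 7*sqrt(2) (m = -2 + sqrt(2)*sqrt((-3 - 4)**2) = -2 + sqrt(2)*sqrt((-7)**2) = -2 + sqrt(2)*sqrt(49) = -2 + sqrt(2)*7 = -2 + 7*sqrt(2) ≈ 7.8995)
(m*(5*(-3)))*g = ((-2 + 7*sqrt(2))*(5*(-3)))*(-84) = ((-2 + 7*sqrt(2))*(-15))*(-84) = (30 - 105*sqrt(2))*(-84) = -2520 + 8820*sqrt(2)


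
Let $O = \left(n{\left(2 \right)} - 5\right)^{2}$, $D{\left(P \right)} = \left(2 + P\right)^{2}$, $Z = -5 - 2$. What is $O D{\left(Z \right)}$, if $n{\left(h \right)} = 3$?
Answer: $100$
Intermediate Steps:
$Z = -7$
$O = 4$ ($O = \left(3 - 5\right)^{2} = \left(-2\right)^{2} = 4$)
$O D{\left(Z \right)} = 4 \left(2 - 7\right)^{2} = 4 \left(-5\right)^{2} = 4 \cdot 25 = 100$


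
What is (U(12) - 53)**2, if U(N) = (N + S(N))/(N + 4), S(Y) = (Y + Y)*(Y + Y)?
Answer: 4225/16 ≈ 264.06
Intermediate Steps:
S(Y) = 4*Y**2 (S(Y) = (2*Y)*(2*Y) = 4*Y**2)
U(N) = (N + 4*N**2)/(4 + N) (U(N) = (N + 4*N**2)/(N + 4) = (N + 4*N**2)/(4 + N))
(U(12) - 53)**2 = (12*(1 + 4*12)/(4 + 12) - 53)**2 = (12*(1 + 48)/16 - 53)**2 = (12*(1/16)*49 - 53)**2 = (147/4 - 53)**2 = (-65/4)**2 = 4225/16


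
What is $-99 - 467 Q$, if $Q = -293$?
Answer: $136732$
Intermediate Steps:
$-99 - 467 Q = -99 - -136831 = -99 + 136831 = 136732$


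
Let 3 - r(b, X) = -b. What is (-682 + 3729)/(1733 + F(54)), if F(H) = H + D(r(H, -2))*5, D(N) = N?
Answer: 3047/2072 ≈ 1.4706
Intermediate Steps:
r(b, X) = 3 + b (r(b, X) = 3 - (-1)*b = 3 + b)
F(H) = 15 + 6*H (F(H) = H + (3 + H)*5 = H + (15 + 5*H) = 15 + 6*H)
(-682 + 3729)/(1733 + F(54)) = (-682 + 3729)/(1733 + (15 + 6*54)) = 3047/(1733 + (15 + 324)) = 3047/(1733 + 339) = 3047/2072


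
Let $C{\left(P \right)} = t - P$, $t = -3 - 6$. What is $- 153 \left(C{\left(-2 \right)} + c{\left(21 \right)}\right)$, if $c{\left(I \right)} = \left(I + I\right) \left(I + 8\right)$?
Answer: $-185283$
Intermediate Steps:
$t = -9$
$c{\left(I \right)} = 2 I \left(8 + I\right)$
$C{\left(P \right)} = -9 - P$
$- 153 \left(C{\left(-2 \right)} + c{\left(21 \right)}\right) = - 153 \left(\left(-9 - -2\right) + 2 \cdot 21 \left(8 + 21\right)\right) = - 153 \left(\left(-9 + 2\right) + 2 \cdot 21 \cdot 29\right) = - 153 \left(-7 + 1218\right) = \left(-153\right) 1211 = -185283$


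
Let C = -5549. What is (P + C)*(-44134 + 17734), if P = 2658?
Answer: 76322400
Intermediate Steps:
(P + C)*(-44134 + 17734) = (2658 - 5549)*(-44134 + 17734) = -2891*(-26400) = 76322400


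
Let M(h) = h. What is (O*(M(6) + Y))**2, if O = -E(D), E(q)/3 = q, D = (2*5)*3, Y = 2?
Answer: 518400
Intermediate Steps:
D = 30 (D = 10*3 = 30)
E(q) = 3*q
O = -90 (O = -3*30 = -1*90 = -90)
(O*(M(6) + Y))**2 = (-90*(6 + 2))**2 = (-90*8)**2 = (-720)**2 = 518400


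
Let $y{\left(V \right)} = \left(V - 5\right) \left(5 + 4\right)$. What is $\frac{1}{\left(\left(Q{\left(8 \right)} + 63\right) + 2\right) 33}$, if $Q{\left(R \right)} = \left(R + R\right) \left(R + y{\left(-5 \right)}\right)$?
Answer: $- \frac{1}{41151} \approx -2.4301 \cdot 10^{-5}$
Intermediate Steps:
$y{\left(V \right)} = -45 + 9 V$ ($y{\left(V \right)} = \left(-5 + V\right) 9 = -45 + 9 V$)
$Q{\left(R \right)} = 2 R \left(-90 + R\right)$ ($Q{\left(R \right)} = \left(R + R\right) \left(R + \left(-45 + 9 \left(-5\right)\right)\right) = 2 R \left(R - 90\right) = 2 R \left(-90 + R\right)$)
$\frac{1}{\left(\left(Q{\left(8 \right)} + 63\right) + 2\right) 33} = \frac{1}{\left(\left(2 \cdot 8 \left(-90 + 8\right) + 63\right) + 2\right) 33} = \frac{1}{\left(\left(2 \cdot 8 \left(-82\right) + 63\right) + 2\right) 33} = \frac{1}{\left(\left(-1312 + 63\right) + 2\right) 33} = \frac{1}{\left(-1249 + 2\right) 33} = \frac{1}{\left(-1247\right) 33} = \frac{1}{-41151} = - \frac{1}{41151}$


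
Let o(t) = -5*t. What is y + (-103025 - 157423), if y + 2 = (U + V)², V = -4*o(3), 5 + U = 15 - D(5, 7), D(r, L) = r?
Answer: -256225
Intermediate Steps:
U = 5 (U = -5 + (15 - 1*5) = -5 + (15 - 5) = -5 + 10 = 5)
V = 60 (V = -(-20)*3 = -4*(-15) = 60)
y = 4223 (y = -2 + (5 + 60)² = -2 + 65² = -2 + 4225 = 4223)
y + (-103025 - 157423) = 4223 + (-103025 - 157423) = 4223 - 260448 = -256225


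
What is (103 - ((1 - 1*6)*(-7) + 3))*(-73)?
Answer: -4745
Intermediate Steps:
(103 - ((1 - 1*6)*(-7) + 3))*(-73) = (103 - ((1 - 6)*(-7) + 3))*(-73) = (103 - (-5*(-7) + 3))*(-73) = (103 - (35 + 3))*(-73) = (103 - 1*38)*(-73) = (103 - 38)*(-73) = 65*(-73) = -4745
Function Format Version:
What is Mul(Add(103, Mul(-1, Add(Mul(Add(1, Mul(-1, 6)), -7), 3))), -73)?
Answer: -4745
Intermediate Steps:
Mul(Add(103, Mul(-1, Add(Mul(Add(1, Mul(-1, 6)), -7), 3))), -73) = Mul(Add(103, Mul(-1, Add(Mul(Add(1, -6), -7), 3))), -73) = Mul(Add(103, Mul(-1, Add(Mul(-5, -7), 3))), -73) = Mul(Add(103, Mul(-1, Add(35, 3))), -73) = Mul(Add(103, Mul(-1, 38)), -73) = Mul(Add(103, -38), -73) = Mul(65, -73) = -4745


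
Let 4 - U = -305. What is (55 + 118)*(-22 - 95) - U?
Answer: -20550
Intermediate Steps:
U = 309 (U = 4 - 1*(-305) = 4 + 305 = 309)
(55 + 118)*(-22 - 95) - U = (55 + 118)*(-22 - 95) - 1*309 = 173*(-117) - 309 = -20241 - 309 = -20550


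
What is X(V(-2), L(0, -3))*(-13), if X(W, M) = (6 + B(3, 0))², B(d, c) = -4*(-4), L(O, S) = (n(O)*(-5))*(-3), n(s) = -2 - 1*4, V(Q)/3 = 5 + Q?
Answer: -6292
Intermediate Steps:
V(Q) = 15 + 3*Q (V(Q) = 3*(5 + Q) = 15 + 3*Q)
n(s) = -6 (n(s) = -2 - 4 = -6)
L(O, S) = -90 (L(O, S) = -6*(-5)*(-3) = 30*(-3) = -90)
B(d, c) = 16
X(W, M) = 484 (X(W, M) = (6 + 16)² = 22² = 484)
X(V(-2), L(0, -3))*(-13) = 484*(-13) = -6292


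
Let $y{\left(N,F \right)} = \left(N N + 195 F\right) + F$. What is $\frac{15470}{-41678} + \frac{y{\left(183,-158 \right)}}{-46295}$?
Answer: $- \frac{4512384}{10601555} \approx -0.42563$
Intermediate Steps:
$y{\left(N,F \right)} = N^{2} + 196 F$ ($y{\left(N,F \right)} = \left(N^{2} + 195 F\right) + F = N^{2} + 196 F$)
$\frac{15470}{-41678} + \frac{y{\left(183,-158 \right)}}{-46295} = \frac{15470}{-41678} + \frac{183^{2} + 196 \left(-158\right)}{-46295} = 15470 \left(- \frac{1}{41678}\right) + \left(33489 - 30968\right) \left(- \frac{1}{46295}\right) = - \frac{85}{229} + 2521 \left(- \frac{1}{46295}\right) = - \frac{85}{229} - \frac{2521}{46295} = - \frac{4512384}{10601555}$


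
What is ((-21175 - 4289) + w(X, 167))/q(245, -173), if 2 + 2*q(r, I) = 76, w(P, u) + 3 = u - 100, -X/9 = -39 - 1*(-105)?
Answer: -25400/37 ≈ -686.49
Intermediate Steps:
X = -594 (X = -9*(-39 - 1*(-105)) = -9*(-39 + 105) = -9*66 = -594)
w(P, u) = -103 + u (w(P, u) = -3 + (u - 100) = -3 + (-100 + u) = -103 + u)
q(r, I) = 37 (q(r, I) = -1 + (½)*76 = -1 + 38 = 37)
((-21175 - 4289) + w(X, 167))/q(245, -173) = ((-21175 - 4289) + (-103 + 167))/37 = (-25464 + 64)*(1/37) = -25400*1/37 = -25400/37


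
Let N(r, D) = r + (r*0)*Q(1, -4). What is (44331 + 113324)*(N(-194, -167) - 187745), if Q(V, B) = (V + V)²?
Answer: -29629523045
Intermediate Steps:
Q(V, B) = 4*V² (Q(V, B) = (2*V)² = 4*V²)
N(r, D) = r (N(r, D) = r + (r*0)*(4*1²) = r + 0*(4*1) = r + 0*4 = r + 0 = r)
(44331 + 113324)*(N(-194, -167) - 187745) = (44331 + 113324)*(-194 - 187745) = 157655*(-187939) = -29629523045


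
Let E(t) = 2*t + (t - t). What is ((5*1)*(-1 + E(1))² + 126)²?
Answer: 17161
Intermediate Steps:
E(t) = 2*t (E(t) = 2*t + 0 = 2*t)
((5*1)*(-1 + E(1))² + 126)² = ((5*1)*(-1 + 2*1)² + 126)² = (5*(-1 + 2)² + 126)² = (5*1² + 126)² = (5*1 + 126)² = (5 + 126)² = 131² = 17161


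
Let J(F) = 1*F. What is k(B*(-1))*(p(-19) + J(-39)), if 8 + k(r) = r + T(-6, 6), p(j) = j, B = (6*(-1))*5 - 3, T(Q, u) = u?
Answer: -1798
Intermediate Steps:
B = -33 (B = -6*5 - 3 = -30 - 3 = -33)
k(r) = -2 + r (k(r) = -8 + (r + 6) = -8 + (6 + r) = -2 + r)
J(F) = F
k(B*(-1))*(p(-19) + J(-39)) = (-2 - 33*(-1))*(-19 - 39) = (-2 + 33)*(-58) = 31*(-58) = -1798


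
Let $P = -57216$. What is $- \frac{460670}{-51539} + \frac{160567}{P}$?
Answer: $\frac{18082232107}{2948855424} \approx 6.132$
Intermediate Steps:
$- \frac{460670}{-51539} + \frac{160567}{P} = - \frac{460670}{-51539} + \frac{160567}{-57216} = \left(-460670\right) \left(- \frac{1}{51539}\right) + 160567 \left(- \frac{1}{57216}\right) = \frac{460670}{51539} - \frac{160567}{57216} = \frac{18082232107}{2948855424}$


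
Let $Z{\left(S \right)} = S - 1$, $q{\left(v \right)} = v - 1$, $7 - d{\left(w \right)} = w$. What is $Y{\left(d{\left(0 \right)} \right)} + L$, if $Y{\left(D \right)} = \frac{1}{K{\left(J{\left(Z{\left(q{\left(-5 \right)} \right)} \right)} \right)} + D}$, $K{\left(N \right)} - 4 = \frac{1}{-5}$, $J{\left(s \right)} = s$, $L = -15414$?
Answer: $- \frac{832351}{54} \approx -15414.0$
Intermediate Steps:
$d{\left(w \right)} = 7 - w$
$q{\left(v \right)} = -1 + v$
$Z{\left(S \right)} = -1 + S$ ($Z{\left(S \right)} = S - 1 = -1 + S$)
$K{\left(N \right)} = \frac{19}{5}$ ($K{\left(N \right)} = 4 + \frac{1}{-5} = 4 - \frac{1}{5} = \frac{19}{5}$)
$Y{\left(D \right)} = \frac{1}{\frac{19}{5} + D}$
$Y{\left(d{\left(0 \right)} \right)} + L = \frac{5}{19 + 5 \left(7 - 0\right)} - 15414 = \frac{5}{19 + 5 \left(7 + 0\right)} - 15414 = \frac{5}{19 + 5 \cdot 7} - 15414 = \frac{5}{19 + 35} - 15414 = \frac{5}{54} - 15414 = - \frac{832351}{54}$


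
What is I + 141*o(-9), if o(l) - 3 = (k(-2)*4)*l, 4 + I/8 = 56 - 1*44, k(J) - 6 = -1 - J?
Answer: -35045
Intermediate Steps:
k(J) = 5 - J (k(J) = 6 + (-1 - J) = 5 - J)
I = 64 (I = -32 + 8*(56 - 1*44) = -32 + 8*(56 - 44) = -32 + 8*12 = -32 + 96 = 64)
o(l) = 3 + 28*l (o(l) = 3 + ((5 - 1*(-2))*4)*l = 3 + ((5 + 2)*4)*l = 3 + (7*4)*l = 3 + 28*l)
I + 141*o(-9) = 64 + 141*(3 + 28*(-9)) = 64 + 141*(3 - 252) = 64 + 141*(-249) = 64 - 35109 = -35045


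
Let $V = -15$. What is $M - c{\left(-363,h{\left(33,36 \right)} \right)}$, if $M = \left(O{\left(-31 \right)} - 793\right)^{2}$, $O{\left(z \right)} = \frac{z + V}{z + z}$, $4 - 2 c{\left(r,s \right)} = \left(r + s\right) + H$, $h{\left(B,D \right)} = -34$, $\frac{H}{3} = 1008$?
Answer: $\frac{1208907903}{1922} \approx 6.2898 \cdot 10^{5}$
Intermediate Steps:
$H = 3024$ ($H = 3 \cdot 1008 = 3024$)
$c{\left(r,s \right)} = -1510 - \frac{r}{2} - \frac{s}{2}$ ($c{\left(r,s \right)} = 2 - \frac{\left(r + s\right) + 3024}{2} = 2 - \frac{3024 + r + s}{2} = 2 - \left(1512 + \frac{r}{2} + \frac{s}{2}\right) = -1510 - \frac{r}{2} - \frac{s}{2}$)
$O{\left(z \right)} = \frac{-15 + z}{2 z}$ ($O{\left(z \right)} = \frac{z - 15}{z + z} = \frac{-15 + z}{2 z}$)
$M = \frac{603193600}{961}$ ($M = \left(\frac{-15 - 31}{2 \left(-31\right)} - 793\right)^{2} = \left(\frac{1}{2} \left(- \frac{1}{31}\right) \left(-46\right) - 793\right)^{2} = \left(\frac{23}{31} - 793\right)^{2} = \left(- \frac{24560}{31}\right)^{2} = \frac{603193600}{961} \approx 6.2767 \cdot 10^{5}$)
$M - c{\left(-363,h{\left(33,36 \right)} \right)} = \frac{603193600}{961} - \left(-1510 - - \frac{363}{2} - -17\right) = \frac{603193600}{961} - \left(-1510 + \frac{363}{2} + 17\right) = \frac{603193600}{961} - - \frac{2623}{2} = \frac{603193600}{961} + \frac{2623}{2} = \frac{1208907903}{1922}$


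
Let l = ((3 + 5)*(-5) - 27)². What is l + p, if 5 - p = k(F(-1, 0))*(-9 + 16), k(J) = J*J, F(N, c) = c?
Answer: 4494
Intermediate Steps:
l = 4489 (l = (8*(-5) - 27)² = (-40 - 27)² = (-67)² = 4489)
k(J) = J²
p = 5 (p = 5 - 0²*(-9 + 16) = 5 - 0*7 = 5 - 1*0 = 5 + 0 = 5)
l + p = 4489 + 5 = 4494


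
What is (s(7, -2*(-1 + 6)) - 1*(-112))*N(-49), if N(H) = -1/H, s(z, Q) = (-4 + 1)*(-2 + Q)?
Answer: 148/49 ≈ 3.0204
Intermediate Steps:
s(z, Q) = 6 - 3*Q (s(z, Q) = -3*(-2 + Q) = 6 - 3*Q)
(s(7, -2*(-1 + 6)) - 1*(-112))*N(-49) = ((6 - (-6)*(-1 + 6)) - 1*(-112))*(-1/(-49)) = ((6 - (-6)*5) + 112)*(-1*(-1/49)) = ((6 - 3*(-10)) + 112)*(1/49) = ((6 + 30) + 112)*(1/49) = (36 + 112)*(1/49) = 148*(1/49) = 148/49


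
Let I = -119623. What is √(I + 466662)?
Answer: √347039 ≈ 589.10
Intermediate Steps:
√(I + 466662) = √(-119623 + 466662) = √347039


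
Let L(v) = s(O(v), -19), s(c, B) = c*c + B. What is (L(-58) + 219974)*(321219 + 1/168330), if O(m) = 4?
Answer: 11894006686586141/168330 ≈ 7.0659e+10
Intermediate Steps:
s(c, B) = B + c² (s(c, B) = c² + B = B + c²)
L(v) = -3 (L(v) = -19 + 4² = -19 + 16 = -3)
(L(-58) + 219974)*(321219 + 1/168330) = (-3 + 219974)*(321219 + 1/168330) = 219971*(321219 + 1/168330) = 219971*(54070794271/168330) = 11894006686586141/168330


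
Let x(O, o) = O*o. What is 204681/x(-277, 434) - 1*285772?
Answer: -34355142977/120218 ≈ -2.8577e+5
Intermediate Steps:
204681/x(-277, 434) - 1*285772 = 204681/((-277*434)) - 1*285772 = 204681/(-120218) - 285772 = 204681*(-1/120218) - 285772 = -204681/120218 - 285772 = -34355142977/120218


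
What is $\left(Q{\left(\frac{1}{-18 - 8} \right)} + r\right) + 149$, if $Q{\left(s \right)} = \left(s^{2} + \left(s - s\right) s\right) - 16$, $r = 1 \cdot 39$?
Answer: $\frac{116273}{676} \approx 172.0$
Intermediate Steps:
$r = 39$
$Q{\left(s \right)} = -16 + s^{2}$ ($Q{\left(s \right)} = \left(s^{2} + 0 s\right) - 16 = \left(s^{2} + 0\right) - 16 = s^{2} - 16 = -16 + s^{2}$)
$\left(Q{\left(\frac{1}{-18 - 8} \right)} + r\right) + 149 = \left(\left(-16 + \left(\frac{1}{-18 - 8}\right)^{2}\right) + 39\right) + 149 = \left(\left(-16 + \left(\frac{1}{-26}\right)^{2}\right) + 39\right) + 149 = \left(\left(-16 + \left(- \frac{1}{26}\right)^{2}\right) + 39\right) + 149 = \left(\left(-16 + \frac{1}{676}\right) + 39\right) + 149 = \left(- \frac{10815}{676} + 39\right) + 149 = \frac{15549}{676} + 149 = \frac{116273}{676}$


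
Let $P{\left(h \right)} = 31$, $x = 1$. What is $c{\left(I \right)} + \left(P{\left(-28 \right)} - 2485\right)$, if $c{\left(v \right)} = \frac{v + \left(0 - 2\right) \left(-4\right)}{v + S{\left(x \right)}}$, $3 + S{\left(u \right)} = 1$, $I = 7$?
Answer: $-2451$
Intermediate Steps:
$S{\left(u \right)} = -2$ ($S{\left(u \right)} = -3 + 1 = -2$)
$c{\left(v \right)} = \frac{8 + v}{-2 + v}$ ($c{\left(v \right)} = \frac{v + \left(0 - 2\right) \left(-4\right)}{v - 2} = \frac{v - -8}{-2 + v} = \frac{v + 8}{-2 + v} = \frac{8 + v}{-2 + v}$)
$c{\left(I \right)} + \left(P{\left(-28 \right)} - 2485\right) = \frac{8 + 7}{-2 + 7} + \left(31 - 2485\right) = \frac{1}{5} \cdot 15 - 2454 = 3 - 2454 = -2451$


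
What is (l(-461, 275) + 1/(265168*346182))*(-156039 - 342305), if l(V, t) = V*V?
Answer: -1215252975853618122421/11474548572 ≈ -1.0591e+11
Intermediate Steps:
l(V, t) = V²
(l(-461, 275) + 1/(265168*346182))*(-156039 - 342305) = ((-461)² + 1/(265168*346182))*(-156039 - 342305) = (212521 + (1/265168)*(1/346182))*(-498344) = (212521 + 1/91796388576)*(-498344) = (19508660296560097/91796388576)*(-498344) = -1215252975853618122421/11474548572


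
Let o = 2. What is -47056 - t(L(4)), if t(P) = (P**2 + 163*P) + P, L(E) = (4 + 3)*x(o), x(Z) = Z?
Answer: -49548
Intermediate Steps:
L(E) = 14 (L(E) = (4 + 3)*2 = 7*2 = 14)
t(P) = P**2 + 164*P
-47056 - t(L(4)) = -47056 - 14*(164 + 14) = -47056 - 14*178 = -47056 - 1*2492 = -47056 - 2492 = -49548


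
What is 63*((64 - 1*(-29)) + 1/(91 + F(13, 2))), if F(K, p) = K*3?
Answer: 761733/130 ≈ 5859.5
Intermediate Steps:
F(K, p) = 3*K
63*((64 - 1*(-29)) + 1/(91 + F(13, 2))) = 63*((64 - 1*(-29)) + 1/(91 + 3*13)) = 63*((64 + 29) + 1/(91 + 39)) = 63*(93 + 1/130) = 63*(12091/130) = 761733/130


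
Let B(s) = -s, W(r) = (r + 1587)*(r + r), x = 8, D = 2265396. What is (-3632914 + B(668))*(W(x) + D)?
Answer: -8324231141112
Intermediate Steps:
W(r) = 2*r*(1587 + r) (W(r) = (1587 + r)*(2*r) = 2*r*(1587 + r))
(-3632914 + B(668))*(W(x) + D) = (-3632914 - 1*668)*(2*8*(1587 + 8) + 2265396) = (-3632914 - 668)*(2*8*1595 + 2265396) = -3633582*(25520 + 2265396) = -3633582*2290916 = -8324231141112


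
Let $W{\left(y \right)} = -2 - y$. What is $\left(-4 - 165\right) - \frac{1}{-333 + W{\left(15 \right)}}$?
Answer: $- \frac{59149}{350} \approx -169.0$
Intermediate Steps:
$\left(-4 - 165\right) - \frac{1}{-333 + W{\left(15 \right)}} = \left(-4 - 165\right) - \frac{1}{-333 - 17} = -169 - \frac{1}{-333 - 17} = -169 - \frac{1}{-350} = -169 - - \frac{1}{350} = -169 + \frac{1}{350} = - \frac{59149}{350}$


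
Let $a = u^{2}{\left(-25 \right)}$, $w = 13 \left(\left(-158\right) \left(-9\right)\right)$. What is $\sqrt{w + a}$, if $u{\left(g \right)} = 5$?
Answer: $\sqrt{18511} \approx 136.06$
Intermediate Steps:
$w = 18486$ ($w = 13 \cdot 1422 = 18486$)
$a = 25$ ($a = 5^{2} = 25$)
$\sqrt{w + a} = \sqrt{18486 + 25} = \sqrt{18511}$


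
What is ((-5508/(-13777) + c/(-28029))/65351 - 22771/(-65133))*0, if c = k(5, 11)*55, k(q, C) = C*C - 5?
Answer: 0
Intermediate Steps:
k(q, C) = -5 + C² (k(q, C) = C² - 5 = -5 + C²)
c = 6380 (c = (-5 + 11²)*55 = (-5 + 121)*55 = 116*55 = 6380)
((-5508/(-13777) + c/(-28029))/65351 - 22771/(-65133))*0 = ((-5508/(-13777) + 6380/(-28029))/65351 - 22771/(-65133))*0 = ((-5508*(-1/13777) + 6380*(-1/28029))*(1/65351) - 22771*(-1/65133))*0 = ((5508/13777 - 6380/28029)*(1/65351) + 22771/65133)*0 = ((66486472/386155533)*(1/65351) + 22771/65133)*0 = (5114344/1941203864391 + 22771/65133)*0 = (14734495436205071/42145477099793001)*0 = 0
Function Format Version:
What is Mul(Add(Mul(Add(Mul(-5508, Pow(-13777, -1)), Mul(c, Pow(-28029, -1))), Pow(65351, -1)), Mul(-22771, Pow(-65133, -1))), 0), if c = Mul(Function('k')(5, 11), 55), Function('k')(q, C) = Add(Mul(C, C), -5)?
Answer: 0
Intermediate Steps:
Function('k')(q, C) = Add(-5, Pow(C, 2)) (Function('k')(q, C) = Add(Pow(C, 2), -5) = Add(-5, Pow(C, 2)))
c = 6380 (c = Mul(Add(-5, Pow(11, 2)), 55) = Mul(Add(-5, 121), 55) = Mul(116, 55) = 6380)
Mul(Add(Mul(Add(Mul(-5508, Pow(-13777, -1)), Mul(c, Pow(-28029, -1))), Pow(65351, -1)), Mul(-22771, Pow(-65133, -1))), 0) = Mul(Add(Mul(Add(Mul(-5508, Pow(-13777, -1)), Mul(6380, Pow(-28029, -1))), Pow(65351, -1)), Mul(-22771, Pow(-65133, -1))), 0) = Mul(Add(Mul(Add(Mul(-5508, Rational(-1, 13777)), Mul(6380, Rational(-1, 28029))), Rational(1, 65351)), Mul(-22771, Rational(-1, 65133))), 0) = Mul(Add(Mul(Add(Rational(5508, 13777), Rational(-6380, 28029)), Rational(1, 65351)), Rational(22771, 65133)), 0) = Mul(Add(Mul(Rational(66486472, 386155533), Rational(1, 65351)), Rational(22771, 65133)), 0) = Mul(Add(Rational(5114344, 1941203864391), Rational(22771, 65133)), 0) = Mul(Rational(14734495436205071, 42145477099793001), 0) = 0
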